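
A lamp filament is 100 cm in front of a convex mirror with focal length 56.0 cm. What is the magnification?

For a convex mirror, f = -56.0 cm.
1/d_i = 1/f − 1/d_o = 1/(-56.00) − 1/(100) = -0.02786, so d_i = -35.90 cm.
m = −d_i/d_o = −(-35.90)/(100) = +0.359.
The image is virtual, upright and reduced, behind the mirror.

m = +0.359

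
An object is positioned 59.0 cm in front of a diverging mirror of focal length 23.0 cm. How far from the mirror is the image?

16.5 cm

For a diverging mirror, f = -23.0 cm.
Mirror equation: 1/s_i = 1/f − 1/s_o = 1/(-23.00) − 1/(59.0) = -0.04348 − 0.01695 = -0.06043, so s_i = -16.5 cm.
The image is virtual, upright and reduced, behind the mirror.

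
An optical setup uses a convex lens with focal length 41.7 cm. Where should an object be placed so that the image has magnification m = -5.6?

m = −d_i/d_o ⇒ d_i = −m·d_o.
1/f = 1/d_o + 1/d_i = 1/d_o − 1/(m·d_o) = (1 − 1/m)/d_o, so d_o = f(1 − 1/m) = (41.70)(1 − 1/(-5.6)) = 49.1 cm.

49.1 cm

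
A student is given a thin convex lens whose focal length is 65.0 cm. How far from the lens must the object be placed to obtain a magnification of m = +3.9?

48.3 cm

m = −d_i/d_o ⇒ d_i = −m·d_o.
1/f = 1/d_o + 1/d_i = 1/d_o − 1/(m·d_o) = (1 − 1/m)/d_o, so d_o = f(1 − 1/m) = (65.00)(1 − 1/(+3.9)) = 48.3 cm.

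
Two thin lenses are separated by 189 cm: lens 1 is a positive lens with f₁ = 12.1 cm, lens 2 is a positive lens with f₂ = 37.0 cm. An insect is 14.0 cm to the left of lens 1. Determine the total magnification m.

Lens 1: 1/d_i1 = 1/(12.1) − 1/(14.0) = 0.01122, so d_i1 = 89.16 cm; m₁ = −d_i1/d_o1 = -6.369.
d_o2 = 189 − (89.16) = 99.84 cm.
Lens 2: 1/d_i2 = 1/(37.0) − 1/(99.84) = 0.01701, so d_i2 = 58.79 cm; m₂ = −d_i2/d_o2 = -0.5888.
m = m₁·m₂ = (-6.369)(-0.5888) = +3.75.

m = +3.75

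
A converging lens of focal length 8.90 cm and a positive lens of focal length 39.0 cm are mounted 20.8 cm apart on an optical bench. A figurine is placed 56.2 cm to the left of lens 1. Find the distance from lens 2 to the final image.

13.9 cm

Lens 1: 1/d_i1 = 1/f₁ − 1/d_o1 = 1/(8.90) − 1/(56.2) = 0.09457, so d_i1 = 10.57 cm.
The intermediate image is 10.57 cm to the right of lens 1, which is 20.8 − (10.57) = 10.23 cm to the left of lens 2, so d_o2 = +10.23 cm.
Lens 2: 1/d_i2 = 1/f₂ − 1/d_o2 = 1/(39.0) − 1/(10.23) = -0.07211, so d_i2 = -13.9 cm.
The final image is virtual, 13.9 cm to the left of lens 2 (overall magnification ≈ -0.26).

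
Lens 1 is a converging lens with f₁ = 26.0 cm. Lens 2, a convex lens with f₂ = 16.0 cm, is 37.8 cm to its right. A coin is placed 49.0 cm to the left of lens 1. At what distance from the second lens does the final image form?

8.38 cm

Lens 1: 1/d_i1 = 1/f₁ − 1/d_o1 = 1/(26.0) − 1/(49.0) = 0.01805, so d_i1 = 55.39 cm.
The intermediate image is 55.39 cm to the right of lens 1, which lies 17.59 cm to the right of lens 2 — a virtual object — so d_o2 = −17.59 cm.
Lens 2: 1/d_i2 = 1/f₂ − 1/d_o2 = 1/(16.0) − 1/(-17.59) = 0.1194, so d_i2 = 8.38 cm.
The final image is real, 8.38 cm to the right of lens 2 (overall magnification ≈ -0.54).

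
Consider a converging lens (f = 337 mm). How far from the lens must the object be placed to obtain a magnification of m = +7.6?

m = −d_i/d_o ⇒ d_i = −m·d_o.
1/f = 1/d_o + 1/d_i = 1/d_o − 1/(m·d_o) = (1 − 1/m)/d_o, so d_o = f(1 − 1/m) = (337.0)(1 − 1/(+7.6)) = 293 mm.

293 mm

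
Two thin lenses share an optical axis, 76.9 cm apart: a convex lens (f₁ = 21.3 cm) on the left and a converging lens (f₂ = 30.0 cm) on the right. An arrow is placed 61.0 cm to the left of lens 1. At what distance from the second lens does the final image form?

Lens 1: 1/d_i1 = 1/f₁ − 1/d_o1 = 1/(21.3) − 1/(61.0) = 0.03055, so d_i1 = 32.73 cm.
The intermediate image is 32.73 cm to the right of lens 1, which is 76.9 − (32.73) = 44.17 cm to the left of lens 2, so d_o2 = +44.17 cm.
Lens 2: 1/d_i2 = 1/f₂ − 1/d_o2 = 1/(30.0) − 1/(44.17) = 0.01069, so d_i2 = 93.5 cm.
The final image is real, 93.5 cm to the right of lens 2 (overall magnification ≈ 1.1).

93.5 cm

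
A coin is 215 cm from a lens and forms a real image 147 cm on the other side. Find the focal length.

Real image ⇒ d_i = +147 cm.
1/f = 1/d_o + 1/d_i = 1/(215) + 1/(147) = 0.01145, so f = 87.3 cm.
Since f is positive, the lens is converging.

f = 87.3 cm (converging)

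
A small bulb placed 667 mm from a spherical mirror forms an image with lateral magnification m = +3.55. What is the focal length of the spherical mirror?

m = −d_i/d_o ⇒ d_i = −m·d_o = −(+3.55)·(667) = -2368 mm.
1/f = 1/d_o + 1/d_i = 1/(667) + 1/(-2368) = 0.001077, so f = 929 mm.
Since f is positive, the spherical mirror is concave.

f = 929 mm (concave)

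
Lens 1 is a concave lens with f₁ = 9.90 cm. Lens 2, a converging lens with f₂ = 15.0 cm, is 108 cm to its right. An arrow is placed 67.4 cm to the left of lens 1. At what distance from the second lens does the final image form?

Lens 1 is diverging, so f₁ = −9.90 cm.
Lens 1: 1/d_i1 = 1/f₁ − 1/d_o1 = 1/(-9.90) − 1/(67.4) = -0.1158, so d_i1 = -8.632 cm.
The intermediate image is 8.632 cm to the left of lens 1 (virtual), which is 108 − (-8.632) = 116.6 cm to the left of lens 2, so d_o2 = +116.6 cm.
Lens 2: 1/d_i2 = 1/f₂ − 1/d_o2 = 1/(15.0) − 1/(116.6) = 0.05809, so d_i2 = 17.2 cm.
The final image is real, 17.2 cm to the right of lens 2 (overall magnification ≈ -0.019).

17.2 cm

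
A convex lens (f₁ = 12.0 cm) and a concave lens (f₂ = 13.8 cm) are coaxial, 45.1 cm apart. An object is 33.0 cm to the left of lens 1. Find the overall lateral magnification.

Lens 1: 1/d_i1 = 1/(12.0) − 1/(33.0) = 0.05303, so d_i1 = 18.86 cm; m₁ = −d_i1/d_o1 = -0.5715.
d_o2 = 45.1 − (18.86) = 26.24 cm.
f₂ = −13.8 cm (diverging).
Lens 2: 1/d_i2 = 1/(-13.8) − 1/(26.24) = -0.1106, so d_i2 = -9.044 cm; m₂ = −d_i2/d_o2 = +0.3447.
m = m₁·m₂ = (-0.5715)(+0.3447) = -0.197.

m = -0.197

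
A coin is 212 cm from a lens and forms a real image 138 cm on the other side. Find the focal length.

f = 83.6 cm (converging)

Real image ⇒ d_i = +138 cm.
1/f = 1/d_o + 1/d_i = 1/(212) + 1/(138) = 0.01196, so f = 83.6 cm.
Since f is positive, the lens is converging.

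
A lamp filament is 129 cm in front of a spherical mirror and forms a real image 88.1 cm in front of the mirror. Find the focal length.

Real image ⇒ d_i = +88.1 cm.
1/f = 1/d_o + 1/d_i = 1/(129) + 1/(88.1) = 0.01910, so f = 52.3 cm.
Since f is positive, the spherical mirror is concave.

f = 52.3 cm (concave)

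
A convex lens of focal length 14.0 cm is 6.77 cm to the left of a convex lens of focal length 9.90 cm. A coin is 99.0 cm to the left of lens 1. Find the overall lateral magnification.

Lens 1: 1/d_i1 = 1/(14.0) − 1/(99.0) = 0.06133, so d_i1 = 16.31 cm; m₁ = −d_i1/d_o1 = -0.1647.
d_o2 = 6.77 − (16.31) = -9.540 cm (virtual object).
Lens 2: 1/d_i2 = 1/(9.90) − 1/(-9.540) = 0.2058, so d_i2 = 4.858 cm; m₂ = −d_i2/d_o2 = +0.5093.
m = m₁·m₂ = (-0.1647)(+0.5093) = -0.0839.

m = -0.0839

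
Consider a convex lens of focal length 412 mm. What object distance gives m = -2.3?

591 mm

m = −d_i/d_o ⇒ d_i = −m·d_o.
1/f = 1/d_o + 1/d_i = 1/d_o − 1/(m·d_o) = (1 − 1/m)/d_o, so d_o = f(1 − 1/m) = (412.0)(1 − 1/(-2.3)) = 591 mm.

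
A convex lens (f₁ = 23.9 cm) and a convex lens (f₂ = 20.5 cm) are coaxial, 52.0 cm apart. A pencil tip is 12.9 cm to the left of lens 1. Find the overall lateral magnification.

m = -0.748

Lens 1: 1/d_i1 = 1/(23.9) − 1/(12.9) = -0.03568, so d_i1 = -28.03 cm; m₁ = −d_i1/d_o1 = +2.173.
d_o2 = 52.0 − (-28.03) = 80.03 cm.
Lens 2: 1/d_i2 = 1/(20.5) − 1/(80.03) = 0.03629, so d_i2 = 27.56 cm; m₂ = −d_i2/d_o2 = -0.3444.
m = m₁·m₂ = (+2.173)(-0.3444) = -0.748.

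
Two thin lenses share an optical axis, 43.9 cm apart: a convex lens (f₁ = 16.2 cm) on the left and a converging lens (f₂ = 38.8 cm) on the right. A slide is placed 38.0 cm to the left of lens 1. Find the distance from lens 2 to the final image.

Lens 1: 1/d_i1 = 1/f₁ − 1/d_o1 = 1/(16.2) − 1/(38.0) = 0.03541, so d_i1 = 28.24 cm.
The intermediate image is 28.24 cm to the right of lens 1, which is 43.9 − (28.24) = 15.66 cm to the left of lens 2, so d_o2 = +15.66 cm.
Lens 2: 1/d_i2 = 1/f₂ − 1/d_o2 = 1/(38.8) − 1/(15.66) = -0.03808, so d_i2 = -26.3 cm.
The final image is virtual, 26.3 cm to the left of lens 2 (overall magnification ≈ -1.2).

26.3 cm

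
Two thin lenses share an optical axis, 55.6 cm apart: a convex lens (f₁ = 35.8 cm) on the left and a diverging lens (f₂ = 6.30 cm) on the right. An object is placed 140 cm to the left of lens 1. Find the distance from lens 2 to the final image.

Lens 1: 1/d_i1 = 1/f₁ − 1/d_o1 = 1/(35.8) − 1/(140) = 0.02079, so d_i1 = 48.10 cm.
The intermediate image is 48.10 cm to the right of lens 1, which is 55.6 − (48.10) = 7.500 cm to the left of lens 2, so d_o2 = +7.500 cm.
Lens 2 is diverging, so f₂ = −6.30 cm.
Lens 2: 1/d_i2 = 1/f₂ − 1/d_o2 = 1/(-6.30) − 1/(7.500) = -0.2921, so d_i2 = -3.42 cm.
The final image is virtual, 3.42 cm to the left of lens 2 (overall magnification ≈ -0.16).

3.42 cm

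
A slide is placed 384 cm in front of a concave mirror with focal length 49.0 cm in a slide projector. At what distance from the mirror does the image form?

Mirror equation: 1/d_i = 1/f − 1/d_o = 1/(49.00) − 1/(384) = 0.02041 − 0.002604 = 0.01780, so d_i = 56.2 cm.
The image is real, inverted and reduced, in front of the mirror.

56.2 cm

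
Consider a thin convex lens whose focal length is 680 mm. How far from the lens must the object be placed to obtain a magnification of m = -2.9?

m = −d_i/d_o ⇒ d_i = −m·d_o.
1/f = 1/d_o + 1/d_i = 1/d_o − 1/(m·d_o) = (1 − 1/m)/d_o, so d_o = f(1 − 1/m) = (680.0)(1 − 1/(-2.9)) = 914 mm.

914 mm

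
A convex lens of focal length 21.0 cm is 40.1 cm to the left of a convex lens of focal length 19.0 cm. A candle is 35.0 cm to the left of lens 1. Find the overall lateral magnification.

m = -0.908

Lens 1: 1/d_i1 = 1/(21.0) − 1/(35.0) = 0.01905, so d_i1 = 52.50 cm; m₁ = −d_i1/d_o1 = -1.500.
d_o2 = 40.1 − (52.50) = -12.40 cm (virtual object).
Lens 2: 1/d_i2 = 1/(19.0) − 1/(-12.40) = 0.1333, so d_i2 = 7.503 cm; m₂ = −d_i2/d_o2 = +0.6051.
m = m₁·m₂ = (-1.500)(+0.6051) = -0.908.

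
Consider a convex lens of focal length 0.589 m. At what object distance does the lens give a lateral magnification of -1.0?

m = −d_i/d_o ⇒ d_i = −m·d_o.
1/f = 1/d_o + 1/d_i = 1/d_o − 1/(m·d_o) = (1 − 1/m)/d_o, so d_o = f(1 − 1/m) = (0.5890)(1 − 1/(-1.0)) = 1.18 m.

1.18 m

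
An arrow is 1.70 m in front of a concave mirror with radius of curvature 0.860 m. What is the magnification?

f = R/2 = 0.860/2 = 0.4300 m.
1/d_i = 1/f − 1/d_o = 1/(0.4300) − 1/(1.70) = 1.737, so d_i = 0.5756 m.
m = −d_i/d_o = −(0.5756)/(1.70) = -0.339.
The image is real, inverted and reduced, in front of the mirror.

m = -0.339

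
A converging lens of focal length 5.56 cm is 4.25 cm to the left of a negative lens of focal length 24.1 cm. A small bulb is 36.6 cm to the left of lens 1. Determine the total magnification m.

Lens 1: 1/d_i1 = 1/(5.56) − 1/(36.6) = 0.1525, so d_i1 = 6.556 cm; m₁ = −d_i1/d_o1 = -0.1791.
d_o2 = 4.25 − (6.556) = -2.306 cm (virtual object).
f₂ = −24.1 cm (diverging).
Lens 2: 1/d_i2 = 1/(-24.1) − 1/(-2.306) = 0.3922, so d_i2 = 2.550 cm; m₂ = −d_i2/d_o2 = +1.106.
m = m₁·m₂ = (-0.1791)(+1.106) = -0.198.

m = -0.198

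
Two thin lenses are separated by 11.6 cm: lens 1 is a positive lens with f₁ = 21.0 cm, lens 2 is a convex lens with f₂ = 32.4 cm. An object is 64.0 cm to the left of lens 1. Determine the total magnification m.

Lens 1: 1/d_i1 = 1/(21.0) − 1/(64.0) = 0.03199, so d_i1 = 31.26 cm; m₁ = −d_i1/d_o1 = -0.4884.
d_o2 = 11.6 − (31.26) = -19.66 cm (virtual object).
Lens 2: 1/d_i2 = 1/(32.4) − 1/(-19.66) = 0.08173, so d_i2 = 12.24 cm; m₂ = −d_i2/d_o2 = +0.6224.
m = m₁·m₂ = (-0.4884)(+0.6224) = -0.304.

m = -0.304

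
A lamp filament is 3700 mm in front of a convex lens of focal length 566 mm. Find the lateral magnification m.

1/d_i = 1/f − 1/d_o = 1/(566.0) − 1/(3700) = 0.001497, so d_i = 668.2 mm.
m = −d_i/d_o = −(668.2)/(3700) = -0.181.
The image is real, inverted and reduced, on the far side of the lens.

m = -0.181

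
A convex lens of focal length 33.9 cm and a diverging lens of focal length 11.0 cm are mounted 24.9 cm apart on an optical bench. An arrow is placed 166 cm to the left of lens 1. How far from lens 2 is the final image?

Lens 1: 1/d_i1 = 1/f₁ − 1/d_o1 = 1/(33.9) − 1/(166) = 0.02347, so d_i1 = 42.60 cm.
The intermediate image is 42.60 cm to the right of lens 1, which lies 17.70 cm to the right of lens 2 — a virtual object — so d_o2 = −17.70 cm.
Lens 2 is diverging, so f₂ = −11.0 cm.
Lens 2: 1/d_i2 = 1/f₂ − 1/d_o2 = 1/(-11.0) − 1/(-17.70) = -0.03441, so d_i2 = -29.1 cm.
The final image is virtual, 29.1 cm to the left of lens 2 (overall magnification ≈ 0.42).

29.1 cm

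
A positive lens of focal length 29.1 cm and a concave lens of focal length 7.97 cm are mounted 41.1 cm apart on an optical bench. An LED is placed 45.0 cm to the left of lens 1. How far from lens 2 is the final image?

Lens 1: 1/d_i1 = 1/f₁ − 1/d_o1 = 1/(29.1) − 1/(45.0) = 0.01214, so d_i1 = 82.36 cm.
The intermediate image is 82.36 cm to the right of lens 1, which lies 41.26 cm to the right of lens 2 — a virtual object — so d_o2 = −41.26 cm.
Lens 2 is diverging, so f₂ = −7.97 cm.
Lens 2: 1/d_i2 = 1/f₂ − 1/d_o2 = 1/(-7.97) − 1/(-41.26) = -0.1012, so d_i2 = -9.88 cm.
The final image is virtual, 9.88 cm to the left of lens 2 (overall magnification ≈ 0.44).

9.88 cm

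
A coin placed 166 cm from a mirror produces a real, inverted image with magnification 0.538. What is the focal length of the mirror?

f = 58.1 cm (concave)

m = −d_i/d_o ⇒ d_i = −m·d_o = −(-0.538)·(166) = 89.31 cm.
1/f = 1/d_o + 1/d_i = 1/(166) + 1/(89.31) = 0.01722, so f = 58.1 cm.
Since f is positive, the mirror is concave.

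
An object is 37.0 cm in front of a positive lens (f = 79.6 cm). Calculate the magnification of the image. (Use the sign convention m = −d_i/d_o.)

1/d_i = 1/f − 1/d_o = 1/(79.60) − 1/(37.0) = -0.01446, so d_i = -69.14 cm.
m = −d_i/d_o = −(-69.14)/(37.0) = +1.87.
The image is virtual, upright and enlarged, on the same side as the object.

m = +1.87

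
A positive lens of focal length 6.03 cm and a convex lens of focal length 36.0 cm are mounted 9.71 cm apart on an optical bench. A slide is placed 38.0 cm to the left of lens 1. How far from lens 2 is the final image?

2.74 cm

Lens 1: 1/d_i1 = 1/f₁ − 1/d_o1 = 1/(6.03) − 1/(38.0) = 0.1395, so d_i1 = 7.167 cm.
The intermediate image is 7.167 cm to the right of lens 1, which is 9.71 − (7.167) = 2.543 cm to the left of lens 2, so d_o2 = +2.543 cm.
Lens 2: 1/d_i2 = 1/f₂ − 1/d_o2 = 1/(36.0) − 1/(2.543) = -0.3655, so d_i2 = -2.74 cm.
The final image is virtual, 2.74 cm to the left of lens 2 (overall magnification ≈ -0.20).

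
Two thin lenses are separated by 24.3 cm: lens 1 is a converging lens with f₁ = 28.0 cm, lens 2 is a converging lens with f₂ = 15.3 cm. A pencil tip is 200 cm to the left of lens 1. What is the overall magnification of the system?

Lens 1: 1/d_i1 = 1/(28.0) − 1/(200) = 0.03071, so d_i1 = 32.56 cm; m₁ = −d_i1/d_o1 = -0.1628.
d_o2 = 24.3 − (32.56) = -8.260 cm (virtual object).
Lens 2: 1/d_i2 = 1/(15.3) − 1/(-8.260) = 0.1864, so d_i2 = 5.364 cm; m₂ = −d_i2/d_o2 = +0.6494.
m = m₁·m₂ = (-0.1628)(+0.6494) = -0.106.

m = -0.106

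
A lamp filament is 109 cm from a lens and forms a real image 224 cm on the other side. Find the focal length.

f = 73.3 cm (converging)

Real image ⇒ d_i = +224 cm.
1/f = 1/d_o + 1/d_i = 1/(109) + 1/(224) = 0.01364, so f = 73.3 cm.
Since f is positive, the lens is converging.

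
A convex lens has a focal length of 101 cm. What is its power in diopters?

f = 101 cm = 1.01 m.
P = 1/f = 1/(1.01 m) = +0.990 D.

P = +0.990 D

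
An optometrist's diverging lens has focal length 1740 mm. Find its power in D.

P = -0.575 D

For a diverging lens, f = −1740 mm.
f = -174 cm = -1.74 m.
P = 1/f = 1/(-1.74 m) = -0.575 D.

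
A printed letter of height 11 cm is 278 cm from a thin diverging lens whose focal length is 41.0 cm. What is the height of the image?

For a diverging lens, f = -41.0 cm.
1/d_i = 1/f − 1/d_o = 1/(-41.00) − 1/(278) = -0.02799, so d_i = -35.73 cm.
m = −d_i/d_o = +0.1285.
|h_i| = |m|·h_o = 0.1285 × 11 = 1.41 cm. The image is virtual, upright and reduced, on the same side as the object.

1.41 cm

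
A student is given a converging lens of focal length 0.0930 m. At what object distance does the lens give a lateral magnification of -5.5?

0.110 m

m = −d_i/d_o ⇒ d_i = −m·d_o.
1/f = 1/d_o + 1/d_i = 1/d_o − 1/(m·d_o) = (1 − 1/m)/d_o, so d_o = f(1 − 1/m) = (0.09300)(1 − 1/(-5.5)) = 0.110 m.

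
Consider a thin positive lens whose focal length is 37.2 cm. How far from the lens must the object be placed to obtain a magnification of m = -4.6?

45.3 cm

m = −d_i/d_o ⇒ d_i = −m·d_o.
1/f = 1/d_o + 1/d_i = 1/d_o − 1/(m·d_o) = (1 − 1/m)/d_o, so d_o = f(1 − 1/m) = (37.20)(1 − 1/(-4.6)) = 45.3 cm.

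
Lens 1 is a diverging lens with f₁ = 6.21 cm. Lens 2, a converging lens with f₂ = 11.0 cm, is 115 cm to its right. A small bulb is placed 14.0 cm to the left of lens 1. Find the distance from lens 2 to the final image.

12.1 cm

Lens 1 is diverging, so f₁ = −6.21 cm.
Lens 1: 1/d_i1 = 1/f₁ − 1/d_o1 = 1/(-6.21) − 1/(14.0) = -0.2325, so d_i1 = -4.302 cm.
The intermediate image is 4.302 cm to the left of lens 1 (virtual), which is 115 − (-4.302) = 119.3 cm to the left of lens 2, so d_o2 = +119.3 cm.
Lens 2: 1/d_i2 = 1/f₂ − 1/d_o2 = 1/(11.0) − 1/(119.3) = 0.08253, so d_i2 = 12.1 cm.
The final image is real, 12.1 cm to the right of lens 2 (overall magnification ≈ -0.031).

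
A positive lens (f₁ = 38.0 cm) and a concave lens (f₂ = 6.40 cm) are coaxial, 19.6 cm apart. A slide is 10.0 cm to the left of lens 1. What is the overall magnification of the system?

m = +0.219

Lens 1: 1/d_i1 = 1/(38.0) − 1/(10.0) = -0.07368, so d_i1 = -13.57 cm; m₁ = −d_i1/d_o1 = +1.357.
d_o2 = 19.6 − (-13.57) = 33.17 cm.
f₂ = −6.40 cm (diverging).
Lens 2: 1/d_i2 = 1/(-6.40) − 1/(33.17) = -0.1864, so d_i2 = -5.365 cm; m₂ = −d_i2/d_o2 = +0.1617.
m = m₁·m₂ = (+1.357)(+0.1617) = +0.219.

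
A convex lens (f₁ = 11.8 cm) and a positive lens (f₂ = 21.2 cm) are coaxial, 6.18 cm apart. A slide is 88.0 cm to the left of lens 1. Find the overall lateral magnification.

m = -0.115

Lens 1: 1/d_i1 = 1/(11.8) − 1/(88.0) = 0.07338, so d_i1 = 13.63 cm; m₁ = −d_i1/d_o1 = -0.1549.
d_o2 = 6.18 − (13.63) = -7.450 cm (virtual object).
Lens 2: 1/d_i2 = 1/(21.2) − 1/(-7.450) = 0.1814, so d_i2 = 5.513 cm; m₂ = −d_i2/d_o2 = +0.7400.
m = m₁·m₂ = (-0.1549)(+0.7400) = -0.115.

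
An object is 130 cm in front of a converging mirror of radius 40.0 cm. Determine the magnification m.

m = -0.182

f = R/2 = 40.0/2 = 20.00 cm.
1/d_i = 1/f − 1/d_o = 1/(20.00) − 1/(130) = 0.04231, so d_i = 23.64 cm.
m = −d_i/d_o = −(23.64)/(130) = -0.182.
The image is real, inverted and reduced, in front of the mirror.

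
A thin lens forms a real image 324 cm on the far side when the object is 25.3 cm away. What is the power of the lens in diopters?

P = +4.26 D

d_i = +324 cm.
1/f = 1/d_o + 1/d_i = 1/(25.3) + 1/(324) = 0.04261 cm⁻¹.
f = 23.47 cm = 0.2347 m, so P = 1/f = +4.26 D.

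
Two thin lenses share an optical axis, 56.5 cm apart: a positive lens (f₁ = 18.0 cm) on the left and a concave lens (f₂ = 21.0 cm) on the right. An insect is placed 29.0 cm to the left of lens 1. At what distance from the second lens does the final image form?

Lens 1: 1/d_i1 = 1/f₁ − 1/d_o1 = 1/(18.0) − 1/(29.0) = 0.02107, so d_i1 = 47.45 cm.
The intermediate image is 47.45 cm to the right of lens 1, which is 56.5 − (47.45) = 9.050 cm to the left of lens 2, so d_o2 = +9.050 cm.
Lens 2 is diverging, so f₂ = −21.0 cm.
Lens 2: 1/d_i2 = 1/f₂ − 1/d_o2 = 1/(-21.0) − 1/(9.050) = -0.1581, so d_i2 = -6.32 cm.
The final image is virtual, 6.32 cm to the left of lens 2 (overall magnification ≈ -1.1).

6.32 cm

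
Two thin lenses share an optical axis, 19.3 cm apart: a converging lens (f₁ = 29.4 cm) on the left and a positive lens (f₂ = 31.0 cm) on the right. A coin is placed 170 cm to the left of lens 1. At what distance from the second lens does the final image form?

Lens 1: 1/d_i1 = 1/f₁ − 1/d_o1 = 1/(29.4) − 1/(170) = 0.02813, so d_i1 = 35.55 cm.
The intermediate image is 35.55 cm to the right of lens 1, which lies 16.25 cm to the right of lens 2 — a virtual object — so d_o2 = −16.25 cm.
Lens 2: 1/d_i2 = 1/f₂ − 1/d_o2 = 1/(31.0) − 1/(-16.25) = 0.09380, so d_i2 = 10.7 cm.
The final image is real, 10.7 cm to the right of lens 2 (overall magnification ≈ -0.14).

10.7 cm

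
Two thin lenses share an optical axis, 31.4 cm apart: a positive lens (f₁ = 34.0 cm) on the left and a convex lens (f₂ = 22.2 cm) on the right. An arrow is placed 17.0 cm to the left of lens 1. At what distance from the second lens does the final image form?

33.6 cm

Lens 1: 1/d_i1 = 1/f₁ − 1/d_o1 = 1/(34.0) − 1/(17.0) = -0.02941, so d_i1 = -34.00 cm.
The intermediate image is 34.00 cm to the left of lens 1 (virtual), which is 31.4 − (-34.00) = 65.40 cm to the left of lens 2, so d_o2 = +65.40 cm.
Lens 2: 1/d_i2 = 1/f₂ − 1/d_o2 = 1/(22.2) − 1/(65.40) = 0.02975, so d_i2 = 33.6 cm.
The final image is real, 33.6 cm to the right of lens 2 (overall magnification ≈ -1.0).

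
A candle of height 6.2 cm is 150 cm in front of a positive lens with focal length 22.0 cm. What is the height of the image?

1/d_i = 1/f − 1/d_o = 1/(22.00) − 1/(150) = 0.03879, so d_i = 25.78 cm.
m = −d_i/d_o = -0.1719.
|h_i| = |m|·h_o = 0.1719 × 6.2 = 1.07 cm. The image is real, inverted and reduced, on the far side of the lens.

1.07 cm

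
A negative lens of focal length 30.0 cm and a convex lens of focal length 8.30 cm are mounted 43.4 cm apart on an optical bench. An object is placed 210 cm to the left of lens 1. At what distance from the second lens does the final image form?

Lens 1 is diverging, so f₁ = −30.0 cm.
Lens 1: 1/d_i1 = 1/f₁ − 1/d_o1 = 1/(-30.0) − 1/(210) = -0.03810, so d_i1 = -26.25 cm.
The intermediate image is 26.25 cm to the left of lens 1 (virtual), which is 43.4 − (-26.25) = 69.65 cm to the left of lens 2, so d_o2 = +69.65 cm.
Lens 2: 1/d_i2 = 1/f₂ − 1/d_o2 = 1/(8.30) − 1/(69.65) = 0.1061, so d_i2 = 9.42 cm.
The final image is real, 9.42 cm to the right of lens 2 (overall magnification ≈ -0.017).

9.42 cm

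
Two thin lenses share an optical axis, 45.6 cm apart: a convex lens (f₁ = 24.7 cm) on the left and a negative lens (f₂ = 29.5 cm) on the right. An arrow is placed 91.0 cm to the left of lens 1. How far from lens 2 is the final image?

Lens 1: 1/d_i1 = 1/f₁ − 1/d_o1 = 1/(24.7) − 1/(91.0) = 0.02950, so d_i1 = 33.90 cm.
The intermediate image is 33.90 cm to the right of lens 1, which is 45.6 − (33.90) = 11.70 cm to the left of lens 2, so d_o2 = +11.70 cm.
Lens 2 is diverging, so f₂ = −29.5 cm.
Lens 2: 1/d_i2 = 1/f₂ − 1/d_o2 = 1/(-29.5) − 1/(11.70) = -0.1194, so d_i2 = -8.38 cm.
The final image is virtual, 8.38 cm to the left of lens 2 (overall magnification ≈ -0.27).

8.38 cm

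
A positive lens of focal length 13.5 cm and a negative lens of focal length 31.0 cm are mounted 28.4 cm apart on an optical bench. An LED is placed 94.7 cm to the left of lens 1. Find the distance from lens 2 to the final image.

Lens 1: 1/d_i1 = 1/f₁ − 1/d_o1 = 1/(13.5) − 1/(94.7) = 0.06351, so d_i1 = 15.74 cm.
The intermediate image is 15.74 cm to the right of lens 1, which is 28.4 − (15.74) = 12.66 cm to the left of lens 2, so d_o2 = +12.66 cm.
Lens 2 is diverging, so f₂ = −31.0 cm.
Lens 2: 1/d_i2 = 1/f₂ − 1/d_o2 = 1/(-31.0) − 1/(12.66) = -0.1112, so d_i2 = -8.99 cm.
The final image is virtual, 8.99 cm to the left of lens 2 (overall magnification ≈ -0.12).

8.99 cm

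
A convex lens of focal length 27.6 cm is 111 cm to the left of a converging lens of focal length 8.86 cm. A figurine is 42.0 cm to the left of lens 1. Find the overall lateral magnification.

Lens 1: 1/d_i1 = 1/(27.6) − 1/(42.0) = 0.01242, so d_i1 = 80.50 cm; m₁ = −d_i1/d_o1 = -1.917.
d_o2 = 111 − (80.50) = 30.50 cm.
Lens 2: 1/d_i2 = 1/(8.86) − 1/(30.50) = 0.08008, so d_i2 = 12.49 cm; m₂ = −d_i2/d_o2 = -0.4094.
m = m₁·m₂ = (-1.917)(-0.4094) = +0.785.

m = +0.785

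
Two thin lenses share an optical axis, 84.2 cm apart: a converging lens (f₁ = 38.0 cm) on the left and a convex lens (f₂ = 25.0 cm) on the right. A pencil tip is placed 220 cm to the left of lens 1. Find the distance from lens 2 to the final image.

Lens 1: 1/d_i1 = 1/f₁ − 1/d_o1 = 1/(38.0) − 1/(220) = 0.02177, so d_i1 = 45.93 cm.
The intermediate image is 45.93 cm to the right of lens 1, which is 84.2 − (45.93) = 38.27 cm to the left of lens 2, so d_o2 = +38.27 cm.
Lens 2: 1/d_i2 = 1/f₂ − 1/d_o2 = 1/(25.0) − 1/(38.27) = 0.01387, so d_i2 = 72.1 cm.
The final image is real, 72.1 cm to the right of lens 2 (overall magnification ≈ 0.39).

72.1 cm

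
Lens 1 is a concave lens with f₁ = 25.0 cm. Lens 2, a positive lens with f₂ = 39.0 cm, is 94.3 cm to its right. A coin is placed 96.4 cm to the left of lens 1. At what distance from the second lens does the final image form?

59.2 cm

Lens 1 is diverging, so f₁ = −25.0 cm.
Lens 1: 1/d_i1 = 1/f₁ − 1/d_o1 = 1/(-25.0) − 1/(96.4) = -0.05037, so d_i1 = -19.85 cm.
The intermediate image is 19.85 cm to the left of lens 1 (virtual), which is 94.3 − (-19.85) = 114.2 cm to the left of lens 2, so d_o2 = +114.2 cm.
Lens 2: 1/d_i2 = 1/f₂ − 1/d_o2 = 1/(39.0) − 1/(114.2) = 0.01688, so d_i2 = 59.2 cm.
The final image is real, 59.2 cm to the right of lens 2 (overall magnification ≈ -0.11).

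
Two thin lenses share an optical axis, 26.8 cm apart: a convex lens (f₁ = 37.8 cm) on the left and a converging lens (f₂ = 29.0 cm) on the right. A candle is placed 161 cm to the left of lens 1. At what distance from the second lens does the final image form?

12.7 cm

Lens 1: 1/d_i1 = 1/f₁ − 1/d_o1 = 1/(37.8) − 1/(161) = 0.02024, so d_i1 = 49.40 cm.
The intermediate image is 49.40 cm to the right of lens 1, which lies 22.60 cm to the right of lens 2 — a virtual object — so d_o2 = −22.60 cm.
Lens 2: 1/d_i2 = 1/f₂ − 1/d_o2 = 1/(29.0) − 1/(-22.60) = 0.07873, so d_i2 = 12.7 cm.
The final image is real, 12.7 cm to the right of lens 2 (overall magnification ≈ -0.17).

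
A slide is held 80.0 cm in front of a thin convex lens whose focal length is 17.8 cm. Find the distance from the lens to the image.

22.9 cm

Lens equation: 1/q = 1/f − 1/p = 1/(17.80) − 1/(80.0) = 0.05618 − 0.01250 = 0.04368, so q = 22.9 cm.
The image is real, inverted and reduced, on the far side of the lens.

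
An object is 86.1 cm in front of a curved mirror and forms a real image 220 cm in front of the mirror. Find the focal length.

Real image ⇒ d_i = +220 cm.
1/f = 1/d_o + 1/d_i = 1/(86.1) + 1/(220) = 0.01616, so f = 61.9 cm.
Since f is positive, the curved mirror is concave.

f = 61.9 cm (concave)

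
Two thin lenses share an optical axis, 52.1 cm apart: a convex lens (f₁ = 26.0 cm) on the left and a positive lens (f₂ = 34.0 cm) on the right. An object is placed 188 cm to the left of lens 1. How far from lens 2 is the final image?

Lens 1: 1/d_i1 = 1/f₁ − 1/d_o1 = 1/(26.0) − 1/(188) = 0.03314, so d_i1 = 30.17 cm.
The intermediate image is 30.17 cm to the right of lens 1, which is 52.1 − (30.17) = 21.93 cm to the left of lens 2, so d_o2 = +21.93 cm.
Lens 2: 1/d_i2 = 1/f₂ − 1/d_o2 = 1/(34.0) − 1/(21.93) = -0.01619, so d_i2 = -61.8 cm.
The final image is virtual, 61.8 cm to the left of lens 2 (overall magnification ≈ -0.45).

61.8 cm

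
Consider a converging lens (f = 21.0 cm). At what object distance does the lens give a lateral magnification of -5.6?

m = −d_i/d_o ⇒ d_i = −m·d_o.
1/f = 1/d_o + 1/d_i = 1/d_o − 1/(m·d_o) = (1 − 1/m)/d_o, so d_o = f(1 − 1/m) = (21.00)(1 − 1/(-5.6)) = 24.8 cm.

24.8 cm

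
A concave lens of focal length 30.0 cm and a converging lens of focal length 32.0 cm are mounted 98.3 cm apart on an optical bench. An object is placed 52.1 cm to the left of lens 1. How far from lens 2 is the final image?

Lens 1 is diverging, so f₁ = −30.0 cm.
Lens 1: 1/d_i1 = 1/f₁ − 1/d_o1 = 1/(-30.0) − 1/(52.1) = -0.05253, so d_i1 = -19.04 cm.
The intermediate image is 19.04 cm to the left of lens 1 (virtual), which is 98.3 − (-19.04) = 117.3 cm to the left of lens 2, so d_o2 = +117.3 cm.
Lens 2: 1/d_i2 = 1/f₂ − 1/d_o2 = 1/(32.0) − 1/(117.3) = 0.02272, so d_i2 = 44.0 cm.
The final image is real, 44.0 cm to the right of lens 2 (overall magnification ≈ -0.14).

44.0 cm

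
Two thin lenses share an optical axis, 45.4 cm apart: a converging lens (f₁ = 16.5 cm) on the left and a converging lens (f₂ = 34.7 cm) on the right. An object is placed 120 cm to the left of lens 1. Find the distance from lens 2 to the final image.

108 cm

Lens 1: 1/d_i1 = 1/f₁ − 1/d_o1 = 1/(16.5) − 1/(120) = 0.05227, so d_i1 = 19.13 cm.
The intermediate image is 19.13 cm to the right of lens 1, which is 45.4 − (19.13) = 26.27 cm to the left of lens 2, so d_o2 = +26.27 cm.
Lens 2: 1/d_i2 = 1/f₂ − 1/d_o2 = 1/(34.7) − 1/(26.27) = -0.009248, so d_i2 = -108 cm.
The final image is virtual, 108 cm to the left of lens 2 (overall magnification ≈ -0.66).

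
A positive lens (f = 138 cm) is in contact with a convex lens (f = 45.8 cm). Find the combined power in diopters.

P = +2.91 D

P₁ = 1/f₁ = 1/(1.38 m) = +0.7246 D; P₂ = 1/f₂ = 1/(0.458 m) = +2.183 D.
For thin lenses in contact, P = P₁ + P₂ = (+0.7246) + (+2.183) = +2.91 D.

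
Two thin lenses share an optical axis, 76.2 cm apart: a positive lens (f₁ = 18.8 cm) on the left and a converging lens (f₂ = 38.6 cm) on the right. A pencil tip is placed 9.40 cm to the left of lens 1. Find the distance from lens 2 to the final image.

65.0 cm

Lens 1: 1/d_i1 = 1/f₁ − 1/d_o1 = 1/(18.8) − 1/(9.40) = -0.05319, so d_i1 = -18.80 cm.
The intermediate image is 18.80 cm to the left of lens 1 (virtual), which is 76.2 − (-18.80) = 95.00 cm to the left of lens 2, so d_o2 = +95.00 cm.
Lens 2: 1/d_i2 = 1/f₂ − 1/d_o2 = 1/(38.6) − 1/(95.00) = 0.01538, so d_i2 = 65.0 cm.
The final image is real, 65.0 cm to the right of lens 2 (overall magnification ≈ -1.4).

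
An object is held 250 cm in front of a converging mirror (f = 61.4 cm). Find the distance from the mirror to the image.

81.4 cm

Mirror equation: 1/d_i = 1/f − 1/d_o = 1/(61.40) − 1/(250) = 0.01629 − 0.004000 = 0.01229, so d_i = 81.4 cm.
The image is real, inverted and reduced, in front of the mirror.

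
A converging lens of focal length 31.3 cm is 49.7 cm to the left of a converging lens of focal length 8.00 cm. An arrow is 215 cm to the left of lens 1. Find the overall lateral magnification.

m = +0.269

Lens 1: 1/d_i1 = 1/(31.3) − 1/(215) = 0.02730, so d_i1 = 36.63 cm; m₁ = −d_i1/d_o1 = -0.1704.
d_o2 = 49.7 − (36.63) = 13.07 cm.
Lens 2: 1/d_i2 = 1/(8.00) − 1/(13.07) = 0.04849, so d_i2 = 20.62 cm; m₂ = −d_i2/d_o2 = -1.578.
m = m₁·m₂ = (-0.1704)(-1.578) = +0.269.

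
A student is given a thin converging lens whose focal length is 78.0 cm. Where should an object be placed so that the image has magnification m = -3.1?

m = −d_i/d_o ⇒ d_i = −m·d_o.
1/f = 1/d_o + 1/d_i = 1/d_o − 1/(m·d_o) = (1 − 1/m)/d_o, so d_o = f(1 − 1/m) = (78.00)(1 − 1/(-3.1)) = 103 cm.

103 cm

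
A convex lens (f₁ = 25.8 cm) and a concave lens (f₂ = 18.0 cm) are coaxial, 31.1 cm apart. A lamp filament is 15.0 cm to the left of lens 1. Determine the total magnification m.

m = +0.506

Lens 1: 1/d_i1 = 1/(25.8) − 1/(15.0) = -0.02791, so d_i1 = -35.83 cm; m₁ = −d_i1/d_o1 = +2.389.
d_o2 = 31.1 − (-35.83) = 66.93 cm.
f₂ = −18.0 cm (diverging).
Lens 2: 1/d_i2 = 1/(-18.0) − 1/(66.93) = -0.07050, so d_i2 = -14.19 cm; m₂ = −d_i2/d_o2 = +0.2119.
m = m₁·m₂ = (+2.389)(+0.2119) = +0.506.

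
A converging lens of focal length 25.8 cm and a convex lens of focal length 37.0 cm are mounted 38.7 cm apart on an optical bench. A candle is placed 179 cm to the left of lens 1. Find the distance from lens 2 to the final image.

Lens 1: 1/d_i1 = 1/f₁ − 1/d_o1 = 1/(25.8) − 1/(179) = 0.03317, so d_i1 = 30.14 cm.
The intermediate image is 30.14 cm to the right of lens 1, which is 38.7 − (30.14) = 8.560 cm to the left of lens 2, so d_o2 = +8.560 cm.
Lens 2: 1/d_i2 = 1/f₂ − 1/d_o2 = 1/(37.0) − 1/(8.560) = -0.08980, so d_i2 = -11.1 cm.
The final image is virtual, 11.1 cm to the left of lens 2 (overall magnification ≈ -0.22).

11.1 cm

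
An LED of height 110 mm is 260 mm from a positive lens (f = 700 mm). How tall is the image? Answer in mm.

175 mm

1/d_i = 1/f − 1/d_o = 1/(700.0) − 1/(260) = -0.002418, so d_i = -413.6 mm.
m = −d_i/d_o = +1.591.
|h_i| = |m|·h_o = 1.591 × 110 = 175 mm. The image is virtual, upright and enlarged, on the same side as the object.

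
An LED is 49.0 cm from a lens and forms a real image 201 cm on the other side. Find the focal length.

f = 39.4 cm (converging)

Real image ⇒ d_i = +201 cm.
1/f = 1/d_o + 1/d_i = 1/(49.0) + 1/(201) = 0.02538, so f = 39.4 cm.
Since f is positive, the lens is converging.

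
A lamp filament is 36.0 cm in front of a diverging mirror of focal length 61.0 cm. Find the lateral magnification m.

m = +0.629

For a diverging mirror, f = -61.0 cm.
1/d_i = 1/f − 1/d_o = 1/(-61.00) − 1/(36.0) = -0.04417, so d_i = -22.64 cm.
m = −d_i/d_o = −(-22.64)/(36.0) = +0.629.
The image is virtual, upright and reduced, behind the mirror.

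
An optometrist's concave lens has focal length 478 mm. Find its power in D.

P = -2.09 D

For a concave lens, f = −478 mm.
f = -47.8 cm = -0.478 m.
P = 1/f = 1/(-0.478 m) = -2.09 D.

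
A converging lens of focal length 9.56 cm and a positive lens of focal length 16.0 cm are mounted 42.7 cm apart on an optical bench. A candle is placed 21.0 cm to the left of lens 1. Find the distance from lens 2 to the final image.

Lens 1: 1/d_i1 = 1/f₁ − 1/d_o1 = 1/(9.56) − 1/(21.0) = 0.05698, so d_i1 = 17.55 cm.
The intermediate image is 17.55 cm to the right of lens 1, which is 42.7 − (17.55) = 25.15 cm to the left of lens 2, so d_o2 = +25.15 cm.
Lens 2: 1/d_i2 = 1/f₂ − 1/d_o2 = 1/(16.0) − 1/(25.15) = 0.02274, so d_i2 = 44.0 cm.
The final image is real, 44.0 cm to the right of lens 2 (overall magnification ≈ 1.5).

44.0 cm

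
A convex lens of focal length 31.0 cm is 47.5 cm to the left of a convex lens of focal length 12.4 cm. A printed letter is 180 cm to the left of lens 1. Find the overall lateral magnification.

m = -1.10

Lens 1: 1/d_i1 = 1/(31.0) − 1/(180) = 0.02670, so d_i1 = 37.45 cm; m₁ = −d_i1/d_o1 = -0.2081.
d_o2 = 47.5 − (37.45) = 10.05 cm.
Lens 2: 1/d_i2 = 1/(12.4) − 1/(10.05) = -0.01886, so d_i2 = -53.03 cm; m₂ = −d_i2/d_o2 = +5.277.
m = m₁·m₂ = (-0.2081)(+5.277) = -1.10.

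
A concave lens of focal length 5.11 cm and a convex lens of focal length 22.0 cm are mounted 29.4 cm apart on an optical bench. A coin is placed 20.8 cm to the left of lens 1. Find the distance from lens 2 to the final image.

64.1 cm

Lens 1 is diverging, so f₁ = −5.11 cm.
Lens 1: 1/d_i1 = 1/f₁ − 1/d_o1 = 1/(-5.11) − 1/(20.8) = -0.2438, so d_i1 = -4.102 cm.
The intermediate image is 4.102 cm to the left of lens 1 (virtual), which is 29.4 − (-4.102) = 33.50 cm to the left of lens 2, so d_o2 = +33.50 cm.
Lens 2: 1/d_i2 = 1/f₂ − 1/d_o2 = 1/(22.0) − 1/(33.50) = 0.01560, so d_i2 = 64.1 cm.
The final image is real, 64.1 cm to the right of lens 2 (overall magnification ≈ -0.38).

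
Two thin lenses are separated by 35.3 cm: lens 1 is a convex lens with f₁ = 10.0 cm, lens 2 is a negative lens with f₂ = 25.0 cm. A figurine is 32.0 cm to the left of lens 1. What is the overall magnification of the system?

Lens 1: 1/d_i1 = 1/(10.0) − 1/(32.0) = 0.06875, so d_i1 = 14.55 cm; m₁ = −d_i1/d_o1 = -0.4547.
d_o2 = 35.3 − (14.55) = 20.75 cm.
f₂ = −25.0 cm (diverging).
Lens 2: 1/d_i2 = 1/(-25.0) − 1/(20.75) = -0.08819, so d_i2 = -11.34 cm; m₂ = −d_i2/d_o2 = +0.5464.
m = m₁·m₂ = (-0.4547)(+0.5464) = -0.248.

m = -0.248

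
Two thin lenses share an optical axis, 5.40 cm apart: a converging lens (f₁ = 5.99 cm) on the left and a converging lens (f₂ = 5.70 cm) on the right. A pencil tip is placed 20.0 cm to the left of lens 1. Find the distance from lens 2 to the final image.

2.03 cm

Lens 1: 1/d_i1 = 1/f₁ − 1/d_o1 = 1/(5.99) − 1/(20.0) = 0.1169, so d_i1 = 8.551 cm.
The intermediate image is 8.551 cm to the right of lens 1, which lies 3.151 cm to the right of lens 2 — a virtual object — so d_o2 = −3.151 cm.
Lens 2: 1/d_i2 = 1/f₂ − 1/d_o2 = 1/(5.70) − 1/(-3.151) = 0.4928, so d_i2 = 2.03 cm.
The final image is real, 2.03 cm to the right of lens 2 (overall magnification ≈ -0.28).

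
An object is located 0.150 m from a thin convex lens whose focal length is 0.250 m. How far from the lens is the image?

Lens equation: 1/v = 1/f − 1/u = 1/(0.2500) − 1/(0.150) = 4.000 − 6.667 = -2.667, so v = -0.375 m.
The image is virtual, upright and enlarged, on the same side as the object.

0.375 m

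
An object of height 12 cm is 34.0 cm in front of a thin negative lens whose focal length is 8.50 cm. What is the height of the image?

2.40 cm

For a negative lens, f = -8.50 cm.
1/d_i = 1/f − 1/d_o = 1/(-8.500) − 1/(34.0) = -0.1471, so d_i = -6.800 cm.
m = −d_i/d_o = +0.2000.
|h_i| = |m|·h_o = 0.2000 × 12 = 2.40 cm. The image is virtual, upright and reduced, on the same side as the object.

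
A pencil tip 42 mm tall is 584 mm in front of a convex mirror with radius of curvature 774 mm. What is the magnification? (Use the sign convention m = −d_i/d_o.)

f = R/2 = 774/2 = 387.0 mm; for a convex mirror, f = -387.0 mm.
1/d_i = 1/f − 1/d_o = 1/(-387.0) − 1/(584) = -0.004296, so d_i = -232.8 mm.
m = −d_i/d_o = −(-232.8)/(584) = +0.399.
The image is virtual, upright and reduced, behind the mirror.

m = +0.399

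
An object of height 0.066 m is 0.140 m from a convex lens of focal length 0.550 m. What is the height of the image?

1/d_i = 1/f − 1/d_o = 1/(0.5500) − 1/(0.140) = -5.325, so d_i = -0.1878 m.
m = −d_i/d_o = +1.341.
|h_i| = |m|·h_o = 1.341 × 0.066 = 0.0885 m. The image is virtual, upright and enlarged, on the same side as the object.

0.0885 m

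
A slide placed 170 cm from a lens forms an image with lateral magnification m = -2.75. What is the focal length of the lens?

m = −d_i/d_o ⇒ d_i = −m·d_o = −(-2.75)·(170) = 467.5 cm.
1/f = 1/d_o + 1/d_i = 1/(170) + 1/(467.5) = 0.008021, so f = 125 cm.
Since f is positive, the lens is converging.

f = 125 cm (converging)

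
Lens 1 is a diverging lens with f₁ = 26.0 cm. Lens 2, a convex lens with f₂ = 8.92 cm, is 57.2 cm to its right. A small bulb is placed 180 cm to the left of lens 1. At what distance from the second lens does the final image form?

Lens 1 is diverging, so f₁ = −26.0 cm.
Lens 1: 1/d_i1 = 1/f₁ − 1/d_o1 = 1/(-26.0) − 1/(180) = -0.04402, so d_i1 = -22.72 cm.
The intermediate image is 22.72 cm to the left of lens 1 (virtual), which is 57.2 − (-22.72) = 79.92 cm to the left of lens 2, so d_o2 = +79.92 cm.
Lens 2: 1/d_i2 = 1/f₂ − 1/d_o2 = 1/(8.92) − 1/(79.92) = 0.09960, so d_i2 = 10.0 cm.
The final image is real, 10.0 cm to the right of lens 2 (overall magnification ≈ -0.016).

10.0 cm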